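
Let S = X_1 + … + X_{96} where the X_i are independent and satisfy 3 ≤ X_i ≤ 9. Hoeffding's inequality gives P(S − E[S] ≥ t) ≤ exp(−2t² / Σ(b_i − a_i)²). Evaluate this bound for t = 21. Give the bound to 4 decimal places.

0.7748

Σ(b_i − a_i)² = 96·(6)² = 3456.
Exponent = 2·21²/3456 = 0.2552.
Bound = exp(−0.2552) = 0.77476.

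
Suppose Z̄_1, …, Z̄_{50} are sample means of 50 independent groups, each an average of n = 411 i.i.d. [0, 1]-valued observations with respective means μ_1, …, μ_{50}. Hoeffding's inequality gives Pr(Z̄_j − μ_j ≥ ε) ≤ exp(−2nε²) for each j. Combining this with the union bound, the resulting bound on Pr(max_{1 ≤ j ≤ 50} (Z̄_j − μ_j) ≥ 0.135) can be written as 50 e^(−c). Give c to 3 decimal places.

Union bound over the 50 events: Pr(max_{1 ≤ j ≤ 50} (Z̄_j − μ_j) ≥ 0.135) ≤ 50·exp(−2nε²) = 50 exp(−2·411·0.135²).
So c = 2·411·0.135² = 14.9809.

14.981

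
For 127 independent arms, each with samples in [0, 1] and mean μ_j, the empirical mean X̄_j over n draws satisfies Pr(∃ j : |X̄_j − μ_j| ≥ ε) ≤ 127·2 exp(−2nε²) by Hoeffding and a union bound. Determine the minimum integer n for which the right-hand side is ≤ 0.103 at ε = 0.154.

165

Need 2·127·exp(−2nε²) ≤ 0.103, i.e. exp(−2nε²) ≤ 0.103/254.
So 2nε² ≥ ln(254/0.103) = 7.810361.
Hence n ≥ 7.810361/(2·0.154²) = 164.664.
The smallest integer n is 165.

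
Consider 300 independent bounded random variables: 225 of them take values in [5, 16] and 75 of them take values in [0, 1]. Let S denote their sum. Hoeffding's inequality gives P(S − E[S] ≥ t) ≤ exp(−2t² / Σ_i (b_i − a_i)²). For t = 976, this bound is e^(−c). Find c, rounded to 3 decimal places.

Σ(b_i − a_i)² = 225·11² + 75·1² = 27300.
c = 2t² / 27300 = 2·976² / 27300 = 69.7858.

69.786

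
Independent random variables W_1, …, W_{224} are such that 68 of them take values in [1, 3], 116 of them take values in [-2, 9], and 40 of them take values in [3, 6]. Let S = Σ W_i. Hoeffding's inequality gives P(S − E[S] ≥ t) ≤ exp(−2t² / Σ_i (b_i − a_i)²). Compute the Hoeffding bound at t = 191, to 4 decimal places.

0.0069

Σ(b_i − a_i)² = 68·2² + 116·11² + 40·3² = 14668.
Exponent = 2·191² / 14668 = 4.97423.
Bound = exp(−4.97423) = 0.00691.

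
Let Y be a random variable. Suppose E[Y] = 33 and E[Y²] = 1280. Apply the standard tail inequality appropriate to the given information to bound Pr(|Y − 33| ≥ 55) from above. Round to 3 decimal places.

0.063

The first two moments determine the variance, so Chebyshev's inequality is the sharpest standard bound available.
Var(Y) = E[Y²] − (E[Y])² = 1280 − 1089 = 191.
Chebyshev's inequality: Pr(|Y − μ| ≥ t) ≤ Var(Y)/t² = 191/3025 = 0.0631.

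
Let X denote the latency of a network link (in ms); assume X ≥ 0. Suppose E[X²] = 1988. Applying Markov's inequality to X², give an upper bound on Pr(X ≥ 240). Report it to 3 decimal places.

Since X ≥ 0, the event {X ≥ 240} is the same as {X² ≥ 57600}.
Markov's inequality applied to X² gives Pr(X² ≥ 57600) ≤ E[X²]/57600 = 1988/57600 = 0.0345.

0.035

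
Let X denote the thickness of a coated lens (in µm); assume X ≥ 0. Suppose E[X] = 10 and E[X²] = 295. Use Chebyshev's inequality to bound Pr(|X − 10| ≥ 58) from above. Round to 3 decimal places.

Var(X) = E[X²] − (E[X])² = 295 − 100 = 195.
Chebyshev's inequality: Pr(|X − μ| ≥ t) ≤ Var(X)/t² = 195/3364 = 0.0580.

0.058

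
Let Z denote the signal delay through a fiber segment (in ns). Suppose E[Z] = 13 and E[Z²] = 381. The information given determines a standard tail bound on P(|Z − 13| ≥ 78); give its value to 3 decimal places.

0.035

The first two moments determine the variance, so Chebyshev's inequality is the sharpest standard bound available.
Var(Z) = E[Z²] − (E[Z])² = 381 − 169 = 212.
Chebyshev's inequality: P(|Z − μ| ≥ t) ≤ Var(Z)/t² = 212/6084 = 0.0348.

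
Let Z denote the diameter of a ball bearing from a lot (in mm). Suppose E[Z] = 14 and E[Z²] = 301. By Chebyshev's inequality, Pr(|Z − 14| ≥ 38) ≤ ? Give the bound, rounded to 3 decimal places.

Var(Z) = E[Z²] − (E[Z])² = 301 − 196 = 105.
Chebyshev's inequality: Pr(|Z − μ| ≥ t) ≤ Var(Z)/t² = 105/1444 = 0.0727.

0.073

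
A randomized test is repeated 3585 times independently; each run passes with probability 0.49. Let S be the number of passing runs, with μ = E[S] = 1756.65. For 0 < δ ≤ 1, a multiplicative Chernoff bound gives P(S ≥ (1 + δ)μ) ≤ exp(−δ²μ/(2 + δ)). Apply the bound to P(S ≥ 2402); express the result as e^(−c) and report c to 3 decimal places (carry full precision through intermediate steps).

Write 2402 = (1 + δ)μ, so δ = 2402/1756.65 − 1 = 0.3673754…
Then the exponent is δ²μ/(2 + δ) = (2402 − μ)² / (μ·(2 + δ)) = 100.147072.

100.147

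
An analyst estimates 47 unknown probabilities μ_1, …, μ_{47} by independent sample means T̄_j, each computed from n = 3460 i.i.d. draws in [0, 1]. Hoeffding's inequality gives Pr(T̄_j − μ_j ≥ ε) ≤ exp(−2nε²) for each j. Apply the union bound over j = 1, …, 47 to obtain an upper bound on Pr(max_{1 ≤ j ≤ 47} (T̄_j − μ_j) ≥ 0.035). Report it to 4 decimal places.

Per-experiment Hoeffding bound: exp(−2·3460·0.035²) = exp(−8.47700) = 0.0002082.
Union bound over 47 events: 47·0.0002082 = 0.00979.

0.0098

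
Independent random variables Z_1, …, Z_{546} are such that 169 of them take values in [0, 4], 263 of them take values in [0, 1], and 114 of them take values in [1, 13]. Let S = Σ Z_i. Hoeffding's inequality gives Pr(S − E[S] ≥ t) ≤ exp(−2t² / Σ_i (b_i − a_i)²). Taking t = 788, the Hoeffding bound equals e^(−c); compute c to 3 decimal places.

64.071

Σ(b_i − a_i)² = 169·4² + 263·1² + 114·12² = 19383.
c = 2t² / 19383 = 2·788² / 19383 = 64.0710.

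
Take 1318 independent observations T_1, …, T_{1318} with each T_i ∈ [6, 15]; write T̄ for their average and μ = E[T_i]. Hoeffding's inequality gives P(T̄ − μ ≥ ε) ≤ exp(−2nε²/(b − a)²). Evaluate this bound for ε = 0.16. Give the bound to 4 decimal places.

Exponent: 2nε²/(b − a)² = 2·1318·0.16² / 9² = 0.83311.
Bound = exp(−0.83311) = 0.43470.

0.4347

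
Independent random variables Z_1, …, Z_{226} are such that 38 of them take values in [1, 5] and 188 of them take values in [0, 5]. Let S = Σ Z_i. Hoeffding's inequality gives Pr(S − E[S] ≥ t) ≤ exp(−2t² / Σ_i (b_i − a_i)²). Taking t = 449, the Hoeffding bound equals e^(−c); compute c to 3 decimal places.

75.961

Σ(b_i − a_i)² = 38·4² + 188·5² = 5308.
c = 2t² / 5308 = 2·449² / 5308 = 75.9612.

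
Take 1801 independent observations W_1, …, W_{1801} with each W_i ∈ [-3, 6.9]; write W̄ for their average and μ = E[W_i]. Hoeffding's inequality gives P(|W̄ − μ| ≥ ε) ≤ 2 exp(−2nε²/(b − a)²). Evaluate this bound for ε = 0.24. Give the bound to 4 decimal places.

0.2408

Exponent: 2nε²/(b − a)² = 2·1801·0.24² / 9.9² = 2.11688.
Bound = 2·exp(−2.11688) = 0.24081.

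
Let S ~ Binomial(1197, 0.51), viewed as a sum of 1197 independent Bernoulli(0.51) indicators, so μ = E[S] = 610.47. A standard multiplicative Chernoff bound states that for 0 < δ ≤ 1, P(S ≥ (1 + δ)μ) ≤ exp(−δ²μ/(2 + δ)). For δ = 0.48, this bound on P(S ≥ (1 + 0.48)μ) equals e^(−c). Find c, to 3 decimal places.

56.715

c = δ²μ/(2 + δ) = 0.48²·610.47/(2 + 0.48) = 56.7146.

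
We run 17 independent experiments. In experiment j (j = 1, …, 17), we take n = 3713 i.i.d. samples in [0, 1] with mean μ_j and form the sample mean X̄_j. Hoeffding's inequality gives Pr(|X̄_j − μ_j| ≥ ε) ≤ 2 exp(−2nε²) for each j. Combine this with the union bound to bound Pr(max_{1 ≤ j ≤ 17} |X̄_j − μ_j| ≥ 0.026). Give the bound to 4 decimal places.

Per-experiment Hoeffding bound: 2·exp(−2·3713·0.026²) = 2·exp(−5.01998) = 0.013209.
Union bound over 17 events: 17·0.013209 = 0.22456.

0.2246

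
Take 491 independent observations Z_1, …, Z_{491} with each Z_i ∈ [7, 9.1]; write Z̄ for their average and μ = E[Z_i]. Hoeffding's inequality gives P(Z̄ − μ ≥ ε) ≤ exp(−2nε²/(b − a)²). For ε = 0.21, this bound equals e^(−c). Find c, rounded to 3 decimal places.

c = 2nε²/(b − a)² = 2·491·0.21² / 2.1² = 9.8200.

9.820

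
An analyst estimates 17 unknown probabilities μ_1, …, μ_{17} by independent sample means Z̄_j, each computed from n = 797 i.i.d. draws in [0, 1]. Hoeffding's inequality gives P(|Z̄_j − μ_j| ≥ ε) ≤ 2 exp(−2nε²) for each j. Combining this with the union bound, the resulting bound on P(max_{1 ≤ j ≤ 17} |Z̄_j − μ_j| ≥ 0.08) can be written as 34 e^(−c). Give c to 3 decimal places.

10.202

Union bound over the 17 events: P(max_{1 ≤ j ≤ 17} |Z̄_j − μ_j| ≥ 0.08) ≤ 17·2·exp(−2nε²) = 34 exp(−2·797·0.08²).
So c = 2·797·0.08² = 10.2016.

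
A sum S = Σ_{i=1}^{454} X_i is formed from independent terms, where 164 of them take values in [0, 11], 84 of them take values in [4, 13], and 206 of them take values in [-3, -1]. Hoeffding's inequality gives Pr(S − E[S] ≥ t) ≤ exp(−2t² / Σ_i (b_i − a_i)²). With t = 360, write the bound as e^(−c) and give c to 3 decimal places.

Σ(b_i − a_i)² = 164·11² + 84·9² + 206·2² = 27472.
c = 2t² / 27472 = 2·360² / 27472 = 9.4351.

9.435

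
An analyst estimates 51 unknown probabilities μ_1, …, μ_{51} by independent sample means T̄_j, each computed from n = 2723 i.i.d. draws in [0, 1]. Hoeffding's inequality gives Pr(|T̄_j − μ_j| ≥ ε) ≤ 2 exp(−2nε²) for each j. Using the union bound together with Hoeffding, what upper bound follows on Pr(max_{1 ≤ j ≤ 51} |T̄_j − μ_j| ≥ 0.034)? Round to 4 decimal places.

Per-experiment Hoeffding bound: 2·exp(−2·2723·0.034²) = 2·exp(−6.29558) = 0.0036889.
Union bound over 51 events: 51·0.0036889 = 0.18813.

0.1881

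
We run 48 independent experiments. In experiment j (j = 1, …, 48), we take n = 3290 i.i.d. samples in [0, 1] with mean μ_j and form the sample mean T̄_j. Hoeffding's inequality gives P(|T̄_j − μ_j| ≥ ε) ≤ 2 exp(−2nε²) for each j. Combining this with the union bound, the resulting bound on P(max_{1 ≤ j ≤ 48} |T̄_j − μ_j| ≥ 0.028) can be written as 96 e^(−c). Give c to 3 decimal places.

Union bound over the 48 events: P(max_{1 ≤ j ≤ 48} |T̄_j − μ_j| ≥ 0.028) ≤ 48·2·exp(−2nε²) = 96 exp(−2·3290·0.028²).
So c = 2·3290·0.028² = 5.1587.

5.159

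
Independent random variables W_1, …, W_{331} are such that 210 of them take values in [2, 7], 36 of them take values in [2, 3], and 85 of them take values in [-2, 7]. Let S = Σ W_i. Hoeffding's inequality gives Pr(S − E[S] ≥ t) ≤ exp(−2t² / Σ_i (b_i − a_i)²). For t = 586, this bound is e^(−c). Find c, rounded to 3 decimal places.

Σ(b_i − a_i)² = 210·5² + 36·1² + 85·9² = 12171.
c = 2t² / 12171 = 2·586² / 12171 = 56.4286.

56.429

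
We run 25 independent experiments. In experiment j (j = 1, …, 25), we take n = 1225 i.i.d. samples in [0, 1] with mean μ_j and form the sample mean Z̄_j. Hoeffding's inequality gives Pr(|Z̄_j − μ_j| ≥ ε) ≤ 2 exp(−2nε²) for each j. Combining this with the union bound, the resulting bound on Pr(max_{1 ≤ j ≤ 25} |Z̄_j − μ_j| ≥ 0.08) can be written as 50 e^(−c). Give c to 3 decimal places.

Union bound over the 25 events: Pr(max_{1 ≤ j ≤ 25} |Z̄_j − μ_j| ≥ 0.08) ≤ 25·2·exp(−2nε²) = 50 exp(−2·1225·0.08²).
So c = 2·1225·0.08² = 15.6800.

15.680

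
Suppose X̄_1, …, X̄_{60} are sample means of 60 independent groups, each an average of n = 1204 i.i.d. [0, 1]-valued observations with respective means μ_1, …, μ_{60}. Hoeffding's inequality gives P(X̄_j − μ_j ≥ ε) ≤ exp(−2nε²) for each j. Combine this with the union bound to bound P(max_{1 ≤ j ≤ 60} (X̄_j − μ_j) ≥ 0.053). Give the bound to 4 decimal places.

Per-experiment Hoeffding bound: exp(−2·1204·0.053²) = exp(−6.76407) = 0.0011545.
Union bound over 60 events: 60·0.0011545 = 0.06927.

0.0693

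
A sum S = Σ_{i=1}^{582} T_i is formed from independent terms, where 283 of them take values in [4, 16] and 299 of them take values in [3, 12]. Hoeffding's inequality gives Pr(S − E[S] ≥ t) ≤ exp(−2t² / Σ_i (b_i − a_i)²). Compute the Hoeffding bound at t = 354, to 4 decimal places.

0.0211

Σ(b_i − a_i)² = 283·12² + 299·9² = 64971.
Exponent = 2·354² / 64971 = 3.85760.
Bound = exp(−3.85760) = 0.02112.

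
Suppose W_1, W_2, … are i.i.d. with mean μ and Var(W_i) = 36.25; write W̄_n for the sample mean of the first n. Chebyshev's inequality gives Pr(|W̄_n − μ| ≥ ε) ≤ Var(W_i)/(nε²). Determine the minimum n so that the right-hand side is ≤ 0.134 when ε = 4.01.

Require 36.25/(n·4.01²) ≤ 0.134, i.e. n ≥ 36.25/(0.134·4.01²) = 16.823.
The smallest integer n is 17.

17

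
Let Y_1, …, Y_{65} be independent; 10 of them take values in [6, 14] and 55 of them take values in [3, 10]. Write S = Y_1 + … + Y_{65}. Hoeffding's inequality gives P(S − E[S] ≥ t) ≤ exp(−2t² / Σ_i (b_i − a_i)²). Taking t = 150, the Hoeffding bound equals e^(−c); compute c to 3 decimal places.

Σ(b_i − a_i)² = 10·8² + 55·7² = 3335.
c = 2t² / 3335 = 2·150² / 3335 = 13.4933.

13.493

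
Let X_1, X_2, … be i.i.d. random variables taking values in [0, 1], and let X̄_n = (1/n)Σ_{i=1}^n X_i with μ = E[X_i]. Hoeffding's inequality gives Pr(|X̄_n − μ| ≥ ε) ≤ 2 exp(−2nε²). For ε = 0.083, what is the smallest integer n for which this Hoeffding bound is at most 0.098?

219

Require 2·exp(−2nε²) ≤ 0.098, i.e. 2nε² ≥ ln(2/0.098) = 3.015935.
So n ≥ 3.015935 / (2·0.083²) = 218.895.
The smallest integer n is 219.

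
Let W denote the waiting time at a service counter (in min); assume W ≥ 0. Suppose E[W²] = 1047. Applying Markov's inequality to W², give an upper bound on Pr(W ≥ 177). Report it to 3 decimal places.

Since W ≥ 0, the event {W ≥ 177} is the same as {W² ≥ 31329}.
Markov's inequality applied to W² gives Pr(W² ≥ 31329) ≤ E[W²]/31329 = 1047/31329 = 0.0334.

0.033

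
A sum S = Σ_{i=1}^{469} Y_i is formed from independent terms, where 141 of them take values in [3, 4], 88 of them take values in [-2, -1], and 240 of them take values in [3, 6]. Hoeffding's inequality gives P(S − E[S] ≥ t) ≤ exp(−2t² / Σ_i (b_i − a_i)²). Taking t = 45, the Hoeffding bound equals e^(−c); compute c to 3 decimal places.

1.695

Σ(b_i − a_i)² = 141·1² + 88·1² + 240·3² = 2389.
c = 2t² / 2389 = 2·45² / 2389 = 1.6953.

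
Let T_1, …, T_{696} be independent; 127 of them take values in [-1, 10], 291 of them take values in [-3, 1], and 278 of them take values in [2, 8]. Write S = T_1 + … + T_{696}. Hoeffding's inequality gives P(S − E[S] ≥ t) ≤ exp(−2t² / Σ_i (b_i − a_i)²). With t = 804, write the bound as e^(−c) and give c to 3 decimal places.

43.050

Σ(b_i − a_i)² = 127·11² + 291·4² + 278·6² = 30031.
c = 2t² / 30031 = 2·804² / 30031 = 43.0499.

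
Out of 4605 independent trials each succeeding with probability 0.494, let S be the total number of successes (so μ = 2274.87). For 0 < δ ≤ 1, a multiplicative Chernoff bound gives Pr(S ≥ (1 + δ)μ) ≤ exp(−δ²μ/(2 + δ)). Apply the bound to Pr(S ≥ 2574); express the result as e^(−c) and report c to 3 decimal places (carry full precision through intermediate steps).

18.454

Write 2574 = (1 + δ)μ, so δ = 2574/2274.87 − 1 = 0.1314932…
Then the exponent is δ²μ/(2 + δ) = (2574 − μ)² / (μ·(2 + δ)) = 18.453528.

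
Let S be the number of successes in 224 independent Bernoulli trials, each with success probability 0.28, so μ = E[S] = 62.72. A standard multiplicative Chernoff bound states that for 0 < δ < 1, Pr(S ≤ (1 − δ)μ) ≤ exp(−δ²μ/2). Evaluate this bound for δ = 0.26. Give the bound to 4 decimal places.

Exponent = δ²μ/2 = 0.26²·62.72/2 = 2.1199.
Bound = exp(−2.1199) = 0.12004.

0.1200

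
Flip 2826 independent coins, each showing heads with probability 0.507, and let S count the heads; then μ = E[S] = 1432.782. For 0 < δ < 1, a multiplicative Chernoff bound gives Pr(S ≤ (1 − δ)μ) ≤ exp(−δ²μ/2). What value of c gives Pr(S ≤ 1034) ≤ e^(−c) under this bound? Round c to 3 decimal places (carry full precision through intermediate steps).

Write 1034 = (1 − δ)μ, so δ = 1 − 1034/1432.782 = 0.2783271…
Then the exponent is δ²μ/2 = (μ − 1034)²/(2μ) = 55.495911.

55.496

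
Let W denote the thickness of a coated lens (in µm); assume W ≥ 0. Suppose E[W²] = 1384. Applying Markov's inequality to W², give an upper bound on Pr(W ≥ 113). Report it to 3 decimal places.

Since W ≥ 0, the event {W ≥ 113} is the same as {W² ≥ 12769}.
Markov's inequality applied to W² gives Pr(W² ≥ 12769) ≤ E[W²]/12769 = 1384/12769 = 0.1084.

0.108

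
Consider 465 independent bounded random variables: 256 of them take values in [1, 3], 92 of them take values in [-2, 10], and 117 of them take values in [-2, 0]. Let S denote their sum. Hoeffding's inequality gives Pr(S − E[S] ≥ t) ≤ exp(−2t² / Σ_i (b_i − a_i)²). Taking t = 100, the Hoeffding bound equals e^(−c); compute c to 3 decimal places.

1.357

Σ(b_i − a_i)² = 256·2² + 92·12² + 117·2² = 14740.
c = 2t² / 14740 = 2·100² / 14740 = 1.3569.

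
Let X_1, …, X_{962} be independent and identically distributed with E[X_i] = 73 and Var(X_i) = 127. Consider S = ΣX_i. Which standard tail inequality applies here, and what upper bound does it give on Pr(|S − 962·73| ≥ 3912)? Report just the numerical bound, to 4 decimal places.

0.0080

With mean and variance of each term known, Chebyshev's inequality bounds the deviation of the sum (or sample mean).
Var(S) = n·Var(X_i) = 962·127 = 122174.
Chebyshev: Pr(|S − 962·73| ≥ 3912) ≤ Var(S)/3912² = 122174/15303744 = 0.0080.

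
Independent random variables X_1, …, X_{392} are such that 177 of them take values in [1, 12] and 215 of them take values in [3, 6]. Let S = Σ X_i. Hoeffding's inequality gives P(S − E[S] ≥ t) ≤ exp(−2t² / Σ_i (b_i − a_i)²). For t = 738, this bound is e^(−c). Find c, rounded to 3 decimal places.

46.646

Σ(b_i − a_i)² = 177·11² + 215·3² = 23352.
c = 2t² / 23352 = 2·738² / 23352 = 46.6465.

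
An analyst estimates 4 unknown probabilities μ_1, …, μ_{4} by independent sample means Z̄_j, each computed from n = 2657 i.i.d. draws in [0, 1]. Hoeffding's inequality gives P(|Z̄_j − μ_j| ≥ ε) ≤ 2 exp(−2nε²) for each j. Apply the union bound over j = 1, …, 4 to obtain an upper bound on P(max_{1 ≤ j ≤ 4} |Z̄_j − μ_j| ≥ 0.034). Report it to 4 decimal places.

Per-experiment Hoeffding bound: 2·exp(−2·2657·0.034²) = 2·exp(−6.14298) = 0.004297.
Union bound over 4 events: 4·0.004297 = 0.01719.

0.0172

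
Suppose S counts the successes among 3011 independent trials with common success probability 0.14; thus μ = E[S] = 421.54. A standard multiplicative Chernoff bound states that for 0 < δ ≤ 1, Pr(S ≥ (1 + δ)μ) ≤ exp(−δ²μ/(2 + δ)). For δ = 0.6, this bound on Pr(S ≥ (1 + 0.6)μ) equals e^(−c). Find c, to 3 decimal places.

c = δ²μ/(2 + δ) = 0.6²·421.54/(2 + 0.6) = 58.3671.

58.367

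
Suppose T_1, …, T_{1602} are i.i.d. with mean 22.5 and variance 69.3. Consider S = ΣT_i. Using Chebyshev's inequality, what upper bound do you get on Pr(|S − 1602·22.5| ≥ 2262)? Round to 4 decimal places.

Var(S) = n·Var(T_i) = 1602·69.3 = 111018.6.
Chebyshev: Pr(|S − 1602·22.5| ≥ 2262) ≤ Var(S)/2262² = 111018.6/5116644 = 0.0217.

0.0217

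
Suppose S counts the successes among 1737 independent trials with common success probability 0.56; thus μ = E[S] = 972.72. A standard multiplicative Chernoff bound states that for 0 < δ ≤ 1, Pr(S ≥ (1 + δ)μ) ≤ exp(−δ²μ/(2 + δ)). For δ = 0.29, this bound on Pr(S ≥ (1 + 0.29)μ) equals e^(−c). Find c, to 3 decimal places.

35.723

c = δ²μ/(2 + δ) = 0.29²·972.72/(2 + 0.29) = 35.7230.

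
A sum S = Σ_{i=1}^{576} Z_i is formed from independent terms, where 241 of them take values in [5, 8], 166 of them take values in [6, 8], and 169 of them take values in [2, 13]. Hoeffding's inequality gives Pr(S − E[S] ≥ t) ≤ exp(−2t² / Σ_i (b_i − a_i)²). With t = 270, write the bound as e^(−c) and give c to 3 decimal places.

6.262

Σ(b_i − a_i)² = 241·3² + 166·2² + 169·11² = 23282.
c = 2t² / 23282 = 2·270² / 23282 = 6.2623.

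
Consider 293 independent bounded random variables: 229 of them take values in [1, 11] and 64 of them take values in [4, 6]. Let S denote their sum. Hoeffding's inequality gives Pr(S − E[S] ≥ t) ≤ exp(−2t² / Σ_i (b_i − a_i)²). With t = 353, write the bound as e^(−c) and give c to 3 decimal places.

10.763

Σ(b_i − a_i)² = 229·10² + 64·2² = 23156.
c = 2t² / 23156 = 2·353² / 23156 = 10.7626.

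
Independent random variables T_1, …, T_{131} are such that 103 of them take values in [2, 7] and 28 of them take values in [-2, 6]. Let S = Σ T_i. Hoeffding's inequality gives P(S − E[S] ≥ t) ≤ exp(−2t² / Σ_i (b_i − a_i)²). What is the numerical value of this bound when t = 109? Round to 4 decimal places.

0.0043

Σ(b_i − a_i)² = 103·5² + 28·8² = 4367.
Exponent = 2·109² / 4367 = 5.44126.
Bound = exp(−5.44126) = 0.00433.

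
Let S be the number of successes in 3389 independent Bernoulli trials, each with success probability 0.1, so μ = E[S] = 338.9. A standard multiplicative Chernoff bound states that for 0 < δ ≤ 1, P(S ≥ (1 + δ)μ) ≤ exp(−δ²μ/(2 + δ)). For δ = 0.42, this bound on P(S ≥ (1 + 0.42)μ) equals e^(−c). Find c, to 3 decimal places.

c = δ²μ/(2 + δ) = 0.42²·338.9/(2 + 0.42) = 24.7033.

24.703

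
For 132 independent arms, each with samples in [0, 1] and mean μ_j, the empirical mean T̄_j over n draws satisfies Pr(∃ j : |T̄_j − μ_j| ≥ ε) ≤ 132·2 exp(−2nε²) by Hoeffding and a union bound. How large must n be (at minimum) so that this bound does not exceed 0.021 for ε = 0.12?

328

Need 2·132·exp(−2nε²) ≤ 0.021, i.e. exp(−2nε²) ≤ 0.021/264.
So 2nε² ≥ ln(264/0.021) = 9.439182.
Hence n ≥ 9.439182/(2·0.12²) = 327.749.
The smallest integer n is 328.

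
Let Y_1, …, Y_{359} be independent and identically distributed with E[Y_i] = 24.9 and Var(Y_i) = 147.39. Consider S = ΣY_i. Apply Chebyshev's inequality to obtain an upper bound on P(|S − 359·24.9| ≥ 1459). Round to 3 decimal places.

0.025

Var(S) = n·Var(Y_i) = 359·147.39 = 52913.01.
Chebyshev: P(|S − 359·24.9| ≥ 1459) ≤ Var(S)/1459² = 52913.01/2128681 = 0.0249.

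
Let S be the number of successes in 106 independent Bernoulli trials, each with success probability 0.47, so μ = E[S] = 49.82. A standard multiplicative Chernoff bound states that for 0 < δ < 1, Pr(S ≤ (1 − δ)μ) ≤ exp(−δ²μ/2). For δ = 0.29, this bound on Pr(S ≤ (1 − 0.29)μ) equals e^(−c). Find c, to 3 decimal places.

2.095

c = δ²μ/2 = 0.29²·49.82/2 = 2.0949.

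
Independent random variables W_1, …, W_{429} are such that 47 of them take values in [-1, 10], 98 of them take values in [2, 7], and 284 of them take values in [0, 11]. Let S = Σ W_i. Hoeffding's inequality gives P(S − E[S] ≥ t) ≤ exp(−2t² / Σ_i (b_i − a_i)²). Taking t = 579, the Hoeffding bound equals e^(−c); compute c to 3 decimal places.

15.776

Σ(b_i − a_i)² = 47·11² + 98·5² + 284·11² = 42501.
c = 2t² / 42501 = 2·579² / 42501 = 15.7757.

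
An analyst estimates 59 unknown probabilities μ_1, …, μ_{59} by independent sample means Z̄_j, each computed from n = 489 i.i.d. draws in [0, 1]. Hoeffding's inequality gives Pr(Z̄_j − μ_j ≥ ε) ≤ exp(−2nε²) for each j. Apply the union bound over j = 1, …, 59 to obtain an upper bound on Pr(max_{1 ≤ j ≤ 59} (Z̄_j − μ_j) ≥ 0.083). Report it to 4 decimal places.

0.0700

Per-experiment Hoeffding bound: exp(−2·489·0.083²) = exp(−6.73744) = 0.0011857.
Union bound over 59 events: 59·0.0011857 = 0.06995.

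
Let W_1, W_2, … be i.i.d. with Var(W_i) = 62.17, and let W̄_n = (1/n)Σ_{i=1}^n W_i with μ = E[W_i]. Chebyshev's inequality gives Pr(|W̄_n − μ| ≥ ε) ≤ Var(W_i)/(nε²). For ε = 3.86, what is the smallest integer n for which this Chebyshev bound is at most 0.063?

Require 62.17/(n·3.86²) ≤ 0.063, i.e. n ≥ 62.17/(0.063·3.86²) = 66.232.
The smallest integer n is 67.

67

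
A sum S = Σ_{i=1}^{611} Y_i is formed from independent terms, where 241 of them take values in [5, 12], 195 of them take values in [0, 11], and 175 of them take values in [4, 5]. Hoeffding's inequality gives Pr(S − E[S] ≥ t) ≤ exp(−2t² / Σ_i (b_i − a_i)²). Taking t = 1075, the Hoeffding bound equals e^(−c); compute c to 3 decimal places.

64.961

Σ(b_i − a_i)² = 241·7² + 195·11² + 175·1² = 35579.
c = 2t² / 35579 = 2·1075² / 35579 = 64.9611.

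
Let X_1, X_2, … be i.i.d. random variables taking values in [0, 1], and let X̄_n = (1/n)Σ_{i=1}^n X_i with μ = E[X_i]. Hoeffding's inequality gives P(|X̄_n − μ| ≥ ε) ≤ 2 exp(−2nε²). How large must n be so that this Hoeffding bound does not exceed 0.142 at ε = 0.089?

Require 2·exp(−2nε²) ≤ 0.142, i.e. 2nε² ≥ ln(2/0.142) = 2.645075.
So n ≥ 2.645075 / (2·0.089²) = 166.966.
The smallest integer n is 167.

167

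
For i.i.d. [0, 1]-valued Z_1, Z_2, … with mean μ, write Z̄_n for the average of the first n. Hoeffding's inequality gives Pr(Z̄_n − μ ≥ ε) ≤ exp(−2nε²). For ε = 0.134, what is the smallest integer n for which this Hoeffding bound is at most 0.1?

65

Require exp(−2nε²) ≤ 0.1, i.e. 2nε² ≥ ln(1/0.1) = 2.302585.
So n ≥ 2.302585 / (2·0.134²) = 64.117.
The smallest integer n is 65.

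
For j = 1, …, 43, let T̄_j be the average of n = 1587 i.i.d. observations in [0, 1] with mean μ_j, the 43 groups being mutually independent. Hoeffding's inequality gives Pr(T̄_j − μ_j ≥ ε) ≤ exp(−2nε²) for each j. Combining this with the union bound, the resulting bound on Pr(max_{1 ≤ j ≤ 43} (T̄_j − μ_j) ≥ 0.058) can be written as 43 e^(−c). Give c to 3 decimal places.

10.677

Union bound over the 43 events: Pr(max_{1 ≤ j ≤ 43} (T̄_j − μ_j) ≥ 0.058) ≤ 43·exp(−2nε²) = 43 exp(−2·1587·0.058²).
So c = 2·1587·0.058² = 10.6773.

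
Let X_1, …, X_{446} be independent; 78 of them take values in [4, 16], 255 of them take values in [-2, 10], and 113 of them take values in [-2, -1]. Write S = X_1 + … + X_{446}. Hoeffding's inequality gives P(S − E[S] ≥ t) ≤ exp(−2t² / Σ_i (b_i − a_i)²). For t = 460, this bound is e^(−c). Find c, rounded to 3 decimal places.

Σ(b_i − a_i)² = 78·12² + 255·12² + 113·1² = 48065.
c = 2t² / 48065 = 2·460² / 48065 = 8.8047.

8.805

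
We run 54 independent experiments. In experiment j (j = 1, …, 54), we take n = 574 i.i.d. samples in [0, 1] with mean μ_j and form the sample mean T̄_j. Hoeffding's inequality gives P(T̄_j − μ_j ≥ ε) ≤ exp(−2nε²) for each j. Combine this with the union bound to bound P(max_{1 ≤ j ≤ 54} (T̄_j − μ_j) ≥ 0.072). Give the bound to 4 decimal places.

Per-experiment Hoeffding bound: exp(−2·574·0.072²) = exp(−5.95123) = 0.0026026.
Union bound over 54 events: 54·0.0026026 = 0.14054.

0.1405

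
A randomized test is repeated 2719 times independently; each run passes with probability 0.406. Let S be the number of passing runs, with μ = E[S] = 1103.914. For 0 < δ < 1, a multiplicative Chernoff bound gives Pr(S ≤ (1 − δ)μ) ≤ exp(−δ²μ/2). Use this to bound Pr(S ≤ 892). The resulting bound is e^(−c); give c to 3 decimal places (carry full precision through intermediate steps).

Write 892 = (1 − δ)μ, so δ = 1 − 892/1103.914 = 0.191966…
Then the exponent is δ²μ/2 = (μ − 892)²/(2μ) = 20.340146.

20.340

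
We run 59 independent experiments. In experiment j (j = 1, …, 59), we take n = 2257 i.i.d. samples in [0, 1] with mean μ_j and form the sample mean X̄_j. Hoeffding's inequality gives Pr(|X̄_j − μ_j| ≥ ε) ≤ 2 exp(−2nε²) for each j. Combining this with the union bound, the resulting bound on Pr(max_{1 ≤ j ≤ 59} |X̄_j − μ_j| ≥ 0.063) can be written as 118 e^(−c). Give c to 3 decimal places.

Union bound over the 59 events: Pr(max_{1 ≤ j ≤ 59} |X̄_j − μ_j| ≥ 0.063) ≤ 59·2·exp(−2nε²) = 118 exp(−2·2257·0.063²).
So c = 2·2257·0.063² = 17.9161.

17.916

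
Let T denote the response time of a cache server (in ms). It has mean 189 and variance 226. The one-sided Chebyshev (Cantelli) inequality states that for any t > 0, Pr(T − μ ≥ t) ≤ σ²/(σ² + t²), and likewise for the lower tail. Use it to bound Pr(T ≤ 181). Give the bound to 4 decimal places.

0.7793

Here σ² = 226 and t = 8, so σ² + t² = 290.
Cantelli's bound: 226/290 = 0.7793.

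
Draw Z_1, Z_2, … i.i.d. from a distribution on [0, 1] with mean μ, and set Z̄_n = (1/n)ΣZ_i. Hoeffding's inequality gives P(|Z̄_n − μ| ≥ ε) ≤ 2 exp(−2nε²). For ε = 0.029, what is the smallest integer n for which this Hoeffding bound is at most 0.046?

Require 2·exp(−2nε²) ≤ 0.046, i.e. 2nε² ≥ ln(2/0.046) = 3.772261.
So n ≥ 3.772261 / (2·0.029²) = 2242.724.
The smallest integer n is 2243.

2243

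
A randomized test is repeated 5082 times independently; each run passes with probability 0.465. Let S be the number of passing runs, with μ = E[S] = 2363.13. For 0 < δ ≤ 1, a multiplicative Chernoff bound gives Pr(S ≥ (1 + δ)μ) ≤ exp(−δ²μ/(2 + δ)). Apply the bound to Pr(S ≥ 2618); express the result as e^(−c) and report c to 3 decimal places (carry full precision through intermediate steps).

Write 2618 = (1 + δ)μ, so δ = 2618/2363.13 − 1 = 0.1078527…
Then the exponent is δ²μ/(2 + δ) = (2618 − μ)² / (μ·(2 + δ)) = 13.040960.

13.041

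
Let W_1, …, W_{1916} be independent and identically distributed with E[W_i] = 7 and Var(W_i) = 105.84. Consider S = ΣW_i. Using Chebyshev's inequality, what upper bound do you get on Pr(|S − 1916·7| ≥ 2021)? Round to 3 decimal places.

0.050

Var(S) = n·Var(W_i) = 1916·105.84 = 202789.44.
Chebyshev: Pr(|S − 1916·7| ≥ 2021) ≤ Var(S)/2021² = 202789.44/4084441 = 0.0496.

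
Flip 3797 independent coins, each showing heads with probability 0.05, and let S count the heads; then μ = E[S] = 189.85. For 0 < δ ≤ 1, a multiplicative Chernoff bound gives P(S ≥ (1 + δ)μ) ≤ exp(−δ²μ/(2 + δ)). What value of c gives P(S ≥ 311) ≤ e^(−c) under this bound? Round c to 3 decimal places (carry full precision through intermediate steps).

29.305

Write 311 = (1 + δ)μ, so δ = 311/189.85 − 1 = 0.6381354…
Then the exponent is δ²μ/(2 + δ) = (311 − μ)² / (μ·(2 + δ)) = 29.304827.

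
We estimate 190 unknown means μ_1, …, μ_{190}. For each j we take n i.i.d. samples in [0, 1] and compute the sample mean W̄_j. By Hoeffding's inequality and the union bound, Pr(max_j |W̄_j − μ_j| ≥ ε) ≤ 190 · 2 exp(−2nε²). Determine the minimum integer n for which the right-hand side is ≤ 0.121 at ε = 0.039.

Need 2·190·exp(−2nε²) ≤ 0.121, i.e. exp(−2nε²) ≤ 0.121/380.
So 2nε² ≥ ln(380/0.121) = 8.052136.
Hence n ≥ 8.052136/(2·0.039²) = 2646.988.
The smallest integer n is 2647.

2647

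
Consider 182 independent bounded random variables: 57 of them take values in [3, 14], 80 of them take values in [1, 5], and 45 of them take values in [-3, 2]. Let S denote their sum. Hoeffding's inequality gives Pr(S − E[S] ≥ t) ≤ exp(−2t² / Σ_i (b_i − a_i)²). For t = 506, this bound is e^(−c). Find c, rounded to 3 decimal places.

55.050

Σ(b_i − a_i)² = 57·11² + 80·4² + 45·5² = 9302.
c = 2t² / 9302 = 2·506² / 9302 = 55.0497.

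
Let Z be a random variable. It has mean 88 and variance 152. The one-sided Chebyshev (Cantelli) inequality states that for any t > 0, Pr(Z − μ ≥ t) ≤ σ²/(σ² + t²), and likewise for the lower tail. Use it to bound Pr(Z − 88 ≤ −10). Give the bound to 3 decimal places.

0.603

Here σ² = 152 and t = 10, so σ² + t² = 252.
Cantelli's bound: 152/252 = 0.6032.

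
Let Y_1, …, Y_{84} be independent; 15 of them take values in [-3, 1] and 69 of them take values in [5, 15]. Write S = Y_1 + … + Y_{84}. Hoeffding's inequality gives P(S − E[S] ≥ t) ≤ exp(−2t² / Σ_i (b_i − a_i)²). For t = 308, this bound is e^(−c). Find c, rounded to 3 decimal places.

Σ(b_i − a_i)² = 15·4² + 69·10² = 7140.
c = 2t² / 7140 = 2·308² / 7140 = 26.5725.

26.573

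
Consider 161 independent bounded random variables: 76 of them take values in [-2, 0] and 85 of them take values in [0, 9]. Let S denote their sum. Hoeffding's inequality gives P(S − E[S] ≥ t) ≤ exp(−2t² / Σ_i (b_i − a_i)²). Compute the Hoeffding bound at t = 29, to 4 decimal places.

0.7914

Σ(b_i − a_i)² = 76·2² + 85·9² = 7189.
Exponent = 2·29² / 7189 = 0.23397.
Bound = exp(−0.23397) = 0.79139.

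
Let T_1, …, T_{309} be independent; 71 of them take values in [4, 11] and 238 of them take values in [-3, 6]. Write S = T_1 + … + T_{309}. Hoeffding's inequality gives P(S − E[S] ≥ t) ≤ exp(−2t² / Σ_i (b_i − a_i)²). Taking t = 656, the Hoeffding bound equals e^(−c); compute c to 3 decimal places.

37.820

Σ(b_i − a_i)² = 71·7² + 238·9² = 22757.
c = 2t² / 22757 = 2·656² / 22757 = 37.8201.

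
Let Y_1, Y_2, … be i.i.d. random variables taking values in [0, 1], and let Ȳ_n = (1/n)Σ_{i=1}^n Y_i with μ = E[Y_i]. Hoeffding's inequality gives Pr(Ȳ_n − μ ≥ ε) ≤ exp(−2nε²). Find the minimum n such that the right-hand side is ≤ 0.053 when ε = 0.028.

Require exp(−2nε²) ≤ 0.053, i.e. 2nε² ≥ ln(1/0.053) = 2.937463.
So n ≥ 2.937463 / (2·0.028²) = 1873.382.
The smallest integer n is 1874.

1874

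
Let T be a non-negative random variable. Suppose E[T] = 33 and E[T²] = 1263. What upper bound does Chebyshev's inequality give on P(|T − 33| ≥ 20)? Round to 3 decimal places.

Var(T) = E[T²] − (E[T])² = 1263 − 1089 = 174.
Chebyshev's inequality: P(|T − μ| ≥ t) ≤ Var(T)/t² = 174/400 = 0.4350.

0.435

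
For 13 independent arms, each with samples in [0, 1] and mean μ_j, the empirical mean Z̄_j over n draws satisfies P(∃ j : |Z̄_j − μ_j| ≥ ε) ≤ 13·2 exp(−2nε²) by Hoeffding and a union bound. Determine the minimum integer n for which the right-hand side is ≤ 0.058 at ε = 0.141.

154

Need 2·13·exp(−2nε²) ≤ 0.058, i.e. exp(−2nε²) ≤ 0.058/26.
So 2nε² ≥ ln(26/0.058) = 6.105409.
Hence n ≥ 6.105409/(2·0.141²) = 153.549.
The smallest integer n is 154.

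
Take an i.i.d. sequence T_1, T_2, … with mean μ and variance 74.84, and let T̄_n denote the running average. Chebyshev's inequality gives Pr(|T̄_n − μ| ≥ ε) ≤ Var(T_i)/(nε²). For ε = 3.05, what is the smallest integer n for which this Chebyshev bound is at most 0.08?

101

Require 74.84/(n·3.05²) ≤ 0.08, i.e. n ≥ 74.84/(0.08·3.05²) = 100.564.
The smallest integer n is 101.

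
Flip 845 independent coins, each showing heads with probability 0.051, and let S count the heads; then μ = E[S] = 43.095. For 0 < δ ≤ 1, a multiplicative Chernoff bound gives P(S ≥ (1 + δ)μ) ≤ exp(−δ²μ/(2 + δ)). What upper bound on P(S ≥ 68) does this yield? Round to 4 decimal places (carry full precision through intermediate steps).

Write 68 = (1 + δ)μ, so δ = 68/43.095 − 1 = 0.5779093…
Then the exponent is δ²μ/(2 + δ) = (68 − μ)² / (μ·(2 + δ)) = 5.583141.
Bound = exp(−5.583141) = 0.00376.

0.0038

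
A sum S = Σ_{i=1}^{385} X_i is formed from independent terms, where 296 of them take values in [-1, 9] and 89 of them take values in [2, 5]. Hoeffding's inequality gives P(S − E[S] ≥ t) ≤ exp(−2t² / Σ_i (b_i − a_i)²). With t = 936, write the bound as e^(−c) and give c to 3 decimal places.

57.636

Σ(b_i − a_i)² = 296·10² + 89·3² = 30401.
c = 2t² / 30401 = 2·936² / 30401 = 57.6360.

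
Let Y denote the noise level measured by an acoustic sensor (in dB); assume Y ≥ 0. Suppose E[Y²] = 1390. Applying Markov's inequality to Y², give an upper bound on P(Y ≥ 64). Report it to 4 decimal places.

0.3394

Since Y ≥ 0, the event {Y ≥ 64} is the same as {Y² ≥ 4096}.
Markov's inequality applied to Y² gives P(Y² ≥ 4096) ≤ E[Y²]/4096 = 1390/4096 = 0.3394.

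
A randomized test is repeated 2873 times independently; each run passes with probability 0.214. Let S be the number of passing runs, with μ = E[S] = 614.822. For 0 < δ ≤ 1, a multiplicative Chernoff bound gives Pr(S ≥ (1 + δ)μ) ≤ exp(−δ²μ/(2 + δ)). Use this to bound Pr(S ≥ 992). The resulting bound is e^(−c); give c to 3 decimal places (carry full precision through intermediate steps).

88.537

Write 992 = (1 + δ)μ, so δ = 992/614.822 − 1 = 0.6134751…
Then the exponent is δ²μ/(2 + δ) = (992 − μ)² / (μ·(2 + δ)) = 88.537028.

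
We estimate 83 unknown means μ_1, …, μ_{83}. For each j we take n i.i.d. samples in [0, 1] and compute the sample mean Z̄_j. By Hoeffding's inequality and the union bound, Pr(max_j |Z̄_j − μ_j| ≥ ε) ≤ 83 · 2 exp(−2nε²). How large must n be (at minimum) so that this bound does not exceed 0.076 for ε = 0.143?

Need 2·83·exp(−2nε²) ≤ 0.076, i.e. exp(−2nε²) ≤ 0.076/166.
So 2nε² ≥ ln(166/0.076) = 7.689010.
Hence n ≥ 7.689010/(2·0.143²) = 188.005.
The smallest integer n is 189.

189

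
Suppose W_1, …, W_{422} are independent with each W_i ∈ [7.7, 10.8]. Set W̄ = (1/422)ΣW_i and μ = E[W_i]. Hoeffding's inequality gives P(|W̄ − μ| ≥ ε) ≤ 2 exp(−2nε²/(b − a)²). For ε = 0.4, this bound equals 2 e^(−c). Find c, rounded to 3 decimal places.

14.052

c = 2nε²/(b − a)² = 2·422·0.4² / 3.1² = 14.0520.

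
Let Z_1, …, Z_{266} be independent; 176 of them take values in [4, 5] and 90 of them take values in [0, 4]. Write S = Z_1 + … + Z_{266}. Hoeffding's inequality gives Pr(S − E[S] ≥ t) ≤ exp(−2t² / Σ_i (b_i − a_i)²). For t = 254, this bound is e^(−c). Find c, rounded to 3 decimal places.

Σ(b_i − a_i)² = 176·1² + 90·4² = 1616.
c = 2t² / 1616 = 2·254² / 1616 = 79.8465.

79.847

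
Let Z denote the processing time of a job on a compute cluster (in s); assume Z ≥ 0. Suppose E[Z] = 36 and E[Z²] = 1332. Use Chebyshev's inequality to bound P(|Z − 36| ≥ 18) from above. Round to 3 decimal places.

Var(Z) = E[Z²] − (E[Z])² = 1332 − 1296 = 36.
Chebyshev's inequality: P(|Z − μ| ≥ t) ≤ Var(Z)/t² = 36/324 = 0.1111.

0.111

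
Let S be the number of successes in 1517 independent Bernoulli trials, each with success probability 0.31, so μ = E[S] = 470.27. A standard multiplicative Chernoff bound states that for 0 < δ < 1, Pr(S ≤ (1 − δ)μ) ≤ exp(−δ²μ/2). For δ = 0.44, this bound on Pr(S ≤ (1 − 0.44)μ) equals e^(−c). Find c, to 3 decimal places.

45.522

c = δ²μ/2 = 0.44²·470.27/2 = 45.5221.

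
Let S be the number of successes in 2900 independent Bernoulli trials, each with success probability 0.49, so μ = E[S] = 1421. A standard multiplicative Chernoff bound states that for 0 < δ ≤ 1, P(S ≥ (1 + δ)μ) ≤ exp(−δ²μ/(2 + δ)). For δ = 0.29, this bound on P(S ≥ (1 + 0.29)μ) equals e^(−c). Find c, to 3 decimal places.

52.186

c = δ²μ/(2 + δ) = 0.29²·1421/(2 + 0.29) = 52.1861.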